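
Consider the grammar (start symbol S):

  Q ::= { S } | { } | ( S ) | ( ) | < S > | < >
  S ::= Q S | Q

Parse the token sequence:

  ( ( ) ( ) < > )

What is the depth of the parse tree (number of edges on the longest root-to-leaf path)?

6

[S [Q ( [S [Q ( )] [S [Q ( )] [S [Q < >]]]] )]]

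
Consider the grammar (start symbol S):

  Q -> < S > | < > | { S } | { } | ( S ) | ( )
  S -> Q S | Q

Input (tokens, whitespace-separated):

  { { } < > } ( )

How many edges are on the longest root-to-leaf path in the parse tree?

[S [Q { [S [Q { }] [S [Q < >]]] }] [S [Q ( )]]]

5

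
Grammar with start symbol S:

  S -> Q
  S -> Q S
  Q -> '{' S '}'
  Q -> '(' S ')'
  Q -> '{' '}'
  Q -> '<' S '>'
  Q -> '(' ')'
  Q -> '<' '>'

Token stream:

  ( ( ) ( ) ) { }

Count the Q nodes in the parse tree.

4

[S [Q ( [S [Q ( )] [S [Q ( )]]] )] [S [Q { }]]]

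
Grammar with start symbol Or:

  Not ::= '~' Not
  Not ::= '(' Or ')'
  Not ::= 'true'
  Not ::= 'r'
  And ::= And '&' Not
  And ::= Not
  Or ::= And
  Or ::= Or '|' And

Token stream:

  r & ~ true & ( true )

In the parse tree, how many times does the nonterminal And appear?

4

[Or [And [And [And [Not r]] & [Not ~ [Not true]]] & [Not ( [Or [And [Not true]]] )]]]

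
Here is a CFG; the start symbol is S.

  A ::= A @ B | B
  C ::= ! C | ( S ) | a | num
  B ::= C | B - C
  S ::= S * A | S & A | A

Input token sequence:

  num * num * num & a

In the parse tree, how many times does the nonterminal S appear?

4

[S [S [S [S [A [B [C num]]]] * [A [B [C num]]]] * [A [B [C num]]]] & [A [B [C a]]]]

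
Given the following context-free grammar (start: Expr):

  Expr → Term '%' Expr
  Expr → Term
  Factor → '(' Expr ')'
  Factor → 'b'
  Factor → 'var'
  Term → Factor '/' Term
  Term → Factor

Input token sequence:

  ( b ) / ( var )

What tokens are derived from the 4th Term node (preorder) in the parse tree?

[Expr [Term [Factor ( [Expr [Term [Factor b]]] )] / [Term [Factor ( [Expr [Term [Factor var]]] )]]]]

var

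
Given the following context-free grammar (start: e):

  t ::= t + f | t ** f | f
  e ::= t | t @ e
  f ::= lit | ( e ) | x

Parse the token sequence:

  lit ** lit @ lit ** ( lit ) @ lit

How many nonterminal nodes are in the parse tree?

16

[e [t [t [f lit]] ** [f lit]] @ [e [t [t [f lit]] ** [f ( [e [t [f lit]]] )]] @ [e [t [f lit]]]]]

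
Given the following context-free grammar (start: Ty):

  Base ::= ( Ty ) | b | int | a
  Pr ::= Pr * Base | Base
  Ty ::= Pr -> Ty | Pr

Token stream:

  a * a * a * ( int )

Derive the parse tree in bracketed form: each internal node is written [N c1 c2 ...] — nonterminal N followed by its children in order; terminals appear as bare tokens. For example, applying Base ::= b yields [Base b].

[Ty [Pr [Pr [Pr [Pr [Base a]] * [Base a]] * [Base a]] * [Base ( [Ty [Pr [Base int]]] )]]]

Ty
Pr
Pr * Base
Pr * Base * Base
Pr * Base * Base * Base
Base * Base * Base * Base
a * Base * Base * Base
a * a * Base * Base
a * a * a * Base
a * a * a * ( Ty )
a * a * a * ( Pr )
a * a * a * ( Base )
a * a * a * ( int )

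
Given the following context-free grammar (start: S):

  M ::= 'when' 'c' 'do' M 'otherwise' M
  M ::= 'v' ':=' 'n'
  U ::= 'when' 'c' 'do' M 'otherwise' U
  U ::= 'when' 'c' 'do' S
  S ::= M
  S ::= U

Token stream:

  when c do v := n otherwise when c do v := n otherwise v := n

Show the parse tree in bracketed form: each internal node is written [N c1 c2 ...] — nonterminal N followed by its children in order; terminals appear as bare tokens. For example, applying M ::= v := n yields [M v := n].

[S [M when c do [M v := n] otherwise [M when c do [M v := n] otherwise [M v := n]]]]

S
M
when c do M otherwise M
when c do v := n otherwise M
when c do v := n otherwise when c do M otherwise M
when c do v := n otherwise when c do v := n otherwise M
when c do v := n otherwise when c do v := n otherwise v := n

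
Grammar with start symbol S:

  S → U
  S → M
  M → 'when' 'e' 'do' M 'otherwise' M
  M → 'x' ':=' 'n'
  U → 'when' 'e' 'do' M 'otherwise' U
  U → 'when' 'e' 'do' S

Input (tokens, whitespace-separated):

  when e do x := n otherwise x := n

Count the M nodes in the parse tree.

[S [M when e do [M x := n] otherwise [M x := n]]]

3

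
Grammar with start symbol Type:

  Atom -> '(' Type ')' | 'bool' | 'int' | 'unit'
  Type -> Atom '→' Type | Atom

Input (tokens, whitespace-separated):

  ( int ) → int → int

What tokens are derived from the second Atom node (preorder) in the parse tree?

[Type [Atom ( [Type [Atom int]] )] → [Type [Atom int] → [Type [Atom int]]]]

int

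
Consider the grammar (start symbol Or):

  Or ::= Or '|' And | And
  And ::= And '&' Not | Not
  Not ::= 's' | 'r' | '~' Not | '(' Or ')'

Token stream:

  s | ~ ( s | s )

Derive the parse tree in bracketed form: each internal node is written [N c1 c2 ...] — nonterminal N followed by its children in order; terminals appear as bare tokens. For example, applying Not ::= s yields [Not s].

[Or [Or [And [Not s]]] | [And [Not ~ [Not ( [Or [Or [And [Not s]]] | [And [Not s]]] )]]]]

Or
Or | And
And | And
Not | And
s | And
s | Not
s | ~ Not
s | ~ ( Or )
s | ~ ( Or | And )
s | ~ ( And | And )
s | ~ ( Not | And )
s | ~ ( s | And )
s | ~ ( s | Not )
s | ~ ( s | s )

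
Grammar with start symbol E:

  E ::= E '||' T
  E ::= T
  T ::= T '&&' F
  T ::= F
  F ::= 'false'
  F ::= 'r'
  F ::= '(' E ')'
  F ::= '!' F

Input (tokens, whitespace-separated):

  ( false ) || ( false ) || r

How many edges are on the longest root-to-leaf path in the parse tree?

8

[E [E [E [T [F ( [E [T [F false]]] )]]] || [T [F ( [E [T [F false]]] )]]] || [T [F r]]]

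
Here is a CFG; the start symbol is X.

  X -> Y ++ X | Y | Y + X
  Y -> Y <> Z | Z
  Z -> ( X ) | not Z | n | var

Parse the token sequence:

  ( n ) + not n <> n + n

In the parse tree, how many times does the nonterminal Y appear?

5

[X [Y [Z ( [X [Y [Z n]]] )]] + [X [Y [Y [Z not [Z n]]] <> [Z n]] + [X [Y [Z n]]]]]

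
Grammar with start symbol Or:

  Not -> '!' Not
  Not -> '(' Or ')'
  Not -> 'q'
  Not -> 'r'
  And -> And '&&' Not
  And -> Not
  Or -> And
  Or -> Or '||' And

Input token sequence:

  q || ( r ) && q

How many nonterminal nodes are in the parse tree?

11

[Or [Or [And [Not q]]] || [And [And [Not ( [Or [And [Not r]]] )]] && [Not q]]]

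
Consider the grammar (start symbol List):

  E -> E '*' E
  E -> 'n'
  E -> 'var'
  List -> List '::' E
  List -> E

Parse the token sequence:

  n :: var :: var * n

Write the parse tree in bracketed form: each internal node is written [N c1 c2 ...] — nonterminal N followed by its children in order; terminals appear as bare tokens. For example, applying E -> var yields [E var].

[List [List [List [E n]] :: [E var]] :: [E [E var] * [E n]]]

List
List :: E
List :: E :: E
E :: E :: E
n :: E :: E
n :: var :: E
n :: var :: E * E
n :: var :: var * E
n :: var :: var * n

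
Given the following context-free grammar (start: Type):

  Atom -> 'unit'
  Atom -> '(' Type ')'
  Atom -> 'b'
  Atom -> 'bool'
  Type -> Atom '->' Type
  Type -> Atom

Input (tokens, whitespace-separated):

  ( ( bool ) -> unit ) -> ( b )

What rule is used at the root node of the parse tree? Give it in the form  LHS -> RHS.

[Type [Atom ( [Type [Atom ( [Type [Atom bool]] )] -> [Type [Atom unit]]] )] -> [Type [Atom ( [Type [Atom b]] )]]]

Type -> Atom '->' Type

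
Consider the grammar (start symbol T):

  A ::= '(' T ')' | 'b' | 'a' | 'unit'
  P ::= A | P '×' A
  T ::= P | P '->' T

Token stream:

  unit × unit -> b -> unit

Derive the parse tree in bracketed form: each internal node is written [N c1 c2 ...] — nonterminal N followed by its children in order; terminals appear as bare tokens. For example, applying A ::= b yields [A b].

T
P -> T
P × A -> T
A × A -> T
unit × A -> T
unit × unit -> T
unit × unit -> P -> T
unit × unit -> A -> T
unit × unit -> b -> T
unit × unit -> b -> P
unit × unit -> b -> A
unit × unit -> b -> unit

[T [P [P [A unit]] × [A unit]] -> [T [P [A b]] -> [T [P [A unit]]]]]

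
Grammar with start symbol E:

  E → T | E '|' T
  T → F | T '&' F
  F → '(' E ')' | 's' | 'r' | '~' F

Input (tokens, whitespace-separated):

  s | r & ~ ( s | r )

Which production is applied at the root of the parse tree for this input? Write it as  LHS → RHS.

E → E '|' T

[E [E [T [F s]]] | [T [T [F r]] & [F ~ [F ( [E [E [T [F s]]] | [T [F r]]] )]]]]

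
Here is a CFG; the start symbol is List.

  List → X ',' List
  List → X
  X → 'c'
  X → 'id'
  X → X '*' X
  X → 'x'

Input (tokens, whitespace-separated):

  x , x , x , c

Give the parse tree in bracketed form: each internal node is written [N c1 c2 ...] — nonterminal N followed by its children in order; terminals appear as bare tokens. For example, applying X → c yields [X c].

List
X , List
x , List
x , X , List
x , x , List
x , x , X , List
x , x , x , List
x , x , x , X
x , x , x , c

[List [X x] , [List [X x] , [List [X x] , [List [X c]]]]]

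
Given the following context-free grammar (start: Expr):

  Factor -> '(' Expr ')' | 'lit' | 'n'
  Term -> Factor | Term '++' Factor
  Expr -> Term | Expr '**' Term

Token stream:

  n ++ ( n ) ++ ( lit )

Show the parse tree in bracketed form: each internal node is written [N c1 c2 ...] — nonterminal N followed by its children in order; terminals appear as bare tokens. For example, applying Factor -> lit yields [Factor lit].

[Expr [Term [Term [Term [Factor n]] ++ [Factor ( [Expr [Term [Factor n]]] )]] ++ [Factor ( [Expr [Term [Factor lit]]] )]]]

Expr
Term
Term ++ Factor
Term ++ Factor ++ Factor
Factor ++ Factor ++ Factor
n ++ Factor ++ Factor
n ++ ( Expr ) ++ Factor
n ++ ( Term ) ++ Factor
n ++ ( Factor ) ++ Factor
n ++ ( n ) ++ Factor
n ++ ( n ) ++ ( Expr )
n ++ ( n ) ++ ( Term )
n ++ ( n ) ++ ( Factor )
n ++ ( n ) ++ ( lit )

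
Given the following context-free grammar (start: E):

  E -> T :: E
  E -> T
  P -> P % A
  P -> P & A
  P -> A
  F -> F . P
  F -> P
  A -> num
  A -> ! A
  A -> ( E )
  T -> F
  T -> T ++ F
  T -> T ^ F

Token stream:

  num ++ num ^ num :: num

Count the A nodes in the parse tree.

[E [T [T [T [F [P [A num]]]] ++ [F [P [A num]]]] ^ [F [P [A num]]]] :: [E [T [F [P [A num]]]]]]

4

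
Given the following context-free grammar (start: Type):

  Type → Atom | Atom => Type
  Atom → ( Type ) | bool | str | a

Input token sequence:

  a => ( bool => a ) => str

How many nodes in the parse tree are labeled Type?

[Type [Atom a] => [Type [Atom ( [Type [Atom bool] => [Type [Atom a]]] )] => [Type [Atom str]]]]

5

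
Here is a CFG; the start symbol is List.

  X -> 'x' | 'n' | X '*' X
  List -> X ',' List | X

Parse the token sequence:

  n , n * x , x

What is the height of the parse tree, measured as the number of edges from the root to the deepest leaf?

4

[List [X n] , [List [X [X n] * [X x]] , [List [X x]]]]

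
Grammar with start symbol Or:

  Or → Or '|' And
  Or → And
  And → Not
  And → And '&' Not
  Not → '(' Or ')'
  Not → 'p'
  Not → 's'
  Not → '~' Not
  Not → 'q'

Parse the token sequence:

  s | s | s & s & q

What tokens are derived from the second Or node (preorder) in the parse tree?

s | s

[Or [Or [Or [And [Not s]]] | [And [Not s]]] | [And [And [And [Not s]] & [Not s]] & [Not q]]]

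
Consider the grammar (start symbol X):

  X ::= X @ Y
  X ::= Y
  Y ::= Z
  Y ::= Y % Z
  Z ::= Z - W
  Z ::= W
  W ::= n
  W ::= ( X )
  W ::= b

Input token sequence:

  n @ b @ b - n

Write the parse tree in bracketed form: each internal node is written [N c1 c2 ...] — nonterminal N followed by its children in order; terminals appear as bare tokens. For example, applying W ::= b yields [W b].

X
X @ Y
X @ Y @ Y
Y @ Y @ Y
Z @ Y @ Y
W @ Y @ Y
n @ Y @ Y
n @ Z @ Y
n @ W @ Y
n @ b @ Y
n @ b @ Z
n @ b @ Z - W
n @ b @ W - W
n @ b @ b - W
n @ b @ b - n

[X [X [X [Y [Z [W n]]]] @ [Y [Z [W b]]]] @ [Y [Z [Z [W b]] - [W n]]]]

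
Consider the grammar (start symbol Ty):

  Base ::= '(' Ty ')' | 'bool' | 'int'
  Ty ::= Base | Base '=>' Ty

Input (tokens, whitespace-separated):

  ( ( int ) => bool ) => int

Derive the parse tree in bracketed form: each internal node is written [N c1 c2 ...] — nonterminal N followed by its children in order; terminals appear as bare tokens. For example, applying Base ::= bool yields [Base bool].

Ty
Base => Ty
( Ty ) => Ty
( Base => Ty ) => Ty
( ( Ty ) => Ty ) => Ty
( ( Base ) => Ty ) => Ty
( ( int ) => Ty ) => Ty
( ( int ) => Base ) => Ty
( ( int ) => bool ) => Ty
( ( int ) => bool ) => Base
( ( int ) => bool ) => int

[Ty [Base ( [Ty [Base ( [Ty [Base int]] )] => [Ty [Base bool]]] )] => [Ty [Base int]]]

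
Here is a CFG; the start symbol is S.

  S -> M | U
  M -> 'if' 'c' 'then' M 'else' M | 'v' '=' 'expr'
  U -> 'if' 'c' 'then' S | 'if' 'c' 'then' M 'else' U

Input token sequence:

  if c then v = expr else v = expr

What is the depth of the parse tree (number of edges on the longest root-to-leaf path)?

[S [M if c then [M v = expr] else [M v = expr]]]

3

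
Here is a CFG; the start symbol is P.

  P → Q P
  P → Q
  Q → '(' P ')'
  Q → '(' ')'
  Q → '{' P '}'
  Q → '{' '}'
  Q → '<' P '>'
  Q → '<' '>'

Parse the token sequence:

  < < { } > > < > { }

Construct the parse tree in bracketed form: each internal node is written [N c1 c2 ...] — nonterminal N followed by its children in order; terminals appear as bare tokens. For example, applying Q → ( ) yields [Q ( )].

P
Q P
< P > P
< Q > P
< < P > > P
< < Q > > P
< < { } > > P
< < { } > > Q P
< < { } > > < > P
< < { } > > < > Q
< < { } > > < > { }

[P [Q < [P [Q < [P [Q { }]] >]] >] [P [Q < >] [P [Q { }]]]]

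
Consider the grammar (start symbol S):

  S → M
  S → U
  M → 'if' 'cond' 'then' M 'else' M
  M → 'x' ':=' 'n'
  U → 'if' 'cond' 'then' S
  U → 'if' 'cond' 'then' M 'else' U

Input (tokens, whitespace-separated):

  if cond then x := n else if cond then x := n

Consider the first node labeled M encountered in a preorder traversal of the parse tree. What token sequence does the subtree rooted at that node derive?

x := n

[S [U if cond then [M x := n] else [U if cond then [S [M x := n]]]]]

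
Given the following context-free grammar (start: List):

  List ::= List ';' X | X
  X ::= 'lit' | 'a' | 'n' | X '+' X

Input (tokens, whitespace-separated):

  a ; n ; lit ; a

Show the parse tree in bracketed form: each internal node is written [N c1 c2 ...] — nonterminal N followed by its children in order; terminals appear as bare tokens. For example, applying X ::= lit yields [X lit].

[List [List [List [List [X a]] ; [X n]] ; [X lit]] ; [X a]]

List
List ; X
List ; X ; X
List ; X ; X ; X
X ; X ; X ; X
a ; X ; X ; X
a ; n ; X ; X
a ; n ; lit ; X
a ; n ; lit ; a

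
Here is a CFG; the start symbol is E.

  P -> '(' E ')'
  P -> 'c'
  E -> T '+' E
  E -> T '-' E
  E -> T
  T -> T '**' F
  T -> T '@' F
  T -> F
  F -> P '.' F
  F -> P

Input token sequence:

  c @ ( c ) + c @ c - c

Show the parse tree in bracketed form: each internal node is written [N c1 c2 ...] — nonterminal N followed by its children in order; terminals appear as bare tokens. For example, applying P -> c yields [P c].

[E [T [T [F [P c]]] @ [F [P ( [E [T [F [P c]]]] )]]] + [E [T [T [F [P c]]] @ [F [P c]]] - [E [T [F [P c]]]]]]

E
T + E
T @ F + E
F @ F + E
P @ F + E
c @ F + E
c @ P + E
c @ ( E ) + E
c @ ( T ) + E
c @ ( F ) + E
c @ ( P ) + E
c @ ( c ) + E
c @ ( c ) + T - E
c @ ( c ) + T @ F - E
c @ ( c ) + F @ F - E
c @ ( c ) + P @ F - E
c @ ( c ) + c @ F - E
c @ ( c ) + c @ P - E
c @ ( c ) + c @ c - E
c @ ( c ) + c @ c - T
c @ ( c ) + c @ c - F
c @ ( c ) + c @ c - P
c @ ( c ) + c @ c - c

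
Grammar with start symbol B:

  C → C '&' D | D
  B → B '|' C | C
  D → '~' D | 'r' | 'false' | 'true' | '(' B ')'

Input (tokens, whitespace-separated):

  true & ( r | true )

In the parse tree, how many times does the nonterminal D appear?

4

[B [C [C [D true]] & [D ( [B [B [C [D r]]] | [C [D true]]] )]]]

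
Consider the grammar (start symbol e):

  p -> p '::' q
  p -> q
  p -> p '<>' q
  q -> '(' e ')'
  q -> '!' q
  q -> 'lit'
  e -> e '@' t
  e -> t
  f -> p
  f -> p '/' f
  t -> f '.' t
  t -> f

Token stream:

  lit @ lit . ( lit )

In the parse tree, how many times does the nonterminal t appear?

4

[e [e [t [f [p [q lit]]]]] @ [t [f [p [q lit]]] . [t [f [p [q ( [e [t [f [p [q lit]]]]] )]]]]]]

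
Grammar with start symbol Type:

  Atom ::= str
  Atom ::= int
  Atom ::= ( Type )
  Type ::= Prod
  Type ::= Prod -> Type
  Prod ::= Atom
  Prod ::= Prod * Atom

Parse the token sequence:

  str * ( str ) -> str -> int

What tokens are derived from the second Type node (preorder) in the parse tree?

[Type [Prod [Prod [Atom str]] * [Atom ( [Type [Prod [Atom str]]] )]] -> [Type [Prod [Atom str]] -> [Type [Prod [Atom int]]]]]

str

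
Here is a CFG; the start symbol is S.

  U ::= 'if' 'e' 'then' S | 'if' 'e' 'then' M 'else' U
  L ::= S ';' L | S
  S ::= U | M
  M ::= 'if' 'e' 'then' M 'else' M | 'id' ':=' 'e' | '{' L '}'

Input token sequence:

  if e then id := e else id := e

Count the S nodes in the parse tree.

[S [M if e then [M id := e] else [M id := e]]]

1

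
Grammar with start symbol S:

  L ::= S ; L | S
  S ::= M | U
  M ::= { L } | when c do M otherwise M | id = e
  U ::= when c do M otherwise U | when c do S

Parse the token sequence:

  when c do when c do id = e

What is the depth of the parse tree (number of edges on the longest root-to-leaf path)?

6

[S [U when c do [S [U when c do [S [M id = e]]]]]]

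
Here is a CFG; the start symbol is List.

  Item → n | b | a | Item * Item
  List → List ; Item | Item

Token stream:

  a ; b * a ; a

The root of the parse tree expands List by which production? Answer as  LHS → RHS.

List → List ; Item

[List [List [List [Item a]] ; [Item [Item b] * [Item a]]] ; [Item a]]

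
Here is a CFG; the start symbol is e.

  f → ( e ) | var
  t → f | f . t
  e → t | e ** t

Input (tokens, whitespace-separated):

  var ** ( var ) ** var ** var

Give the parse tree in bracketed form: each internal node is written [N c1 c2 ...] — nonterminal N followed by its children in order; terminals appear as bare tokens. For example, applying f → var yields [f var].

[e [e [e [e [t [f var]]] ** [t [f ( [e [t [f var]]] )]]] ** [t [f var]]] ** [t [f var]]]

e
e ** t
e ** t ** t
e ** t ** t ** t
t ** t ** t ** t
f ** t ** t ** t
var ** t ** t ** t
var ** f ** t ** t
var ** ( e ) ** t ** t
var ** ( t ) ** t ** t
var ** ( f ) ** t ** t
var ** ( var ) ** t ** t
var ** ( var ) ** f ** t
var ** ( var ) ** var ** t
var ** ( var ) ** var ** f
var ** ( var ) ** var ** var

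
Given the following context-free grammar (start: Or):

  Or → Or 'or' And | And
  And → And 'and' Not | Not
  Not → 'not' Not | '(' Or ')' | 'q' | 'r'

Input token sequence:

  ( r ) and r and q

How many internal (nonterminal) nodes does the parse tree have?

10

[Or [And [And [And [Not ( [Or [And [Not r]]] )]] and [Not r]] and [Not q]]]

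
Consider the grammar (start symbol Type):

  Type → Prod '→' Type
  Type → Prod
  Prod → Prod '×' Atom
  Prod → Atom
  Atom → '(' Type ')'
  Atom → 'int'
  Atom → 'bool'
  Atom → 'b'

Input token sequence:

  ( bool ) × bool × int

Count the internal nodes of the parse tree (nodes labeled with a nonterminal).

10

[Type [Prod [Prod [Prod [Atom ( [Type [Prod [Atom bool]]] )]] × [Atom bool]] × [Atom int]]]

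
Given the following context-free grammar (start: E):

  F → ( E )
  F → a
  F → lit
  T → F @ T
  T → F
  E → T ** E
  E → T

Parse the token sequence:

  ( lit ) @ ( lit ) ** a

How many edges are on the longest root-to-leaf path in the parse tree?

7

[E [T [F ( [E [T [F lit]]] )] @ [T [F ( [E [T [F lit]]] )]]] ** [E [T [F a]]]]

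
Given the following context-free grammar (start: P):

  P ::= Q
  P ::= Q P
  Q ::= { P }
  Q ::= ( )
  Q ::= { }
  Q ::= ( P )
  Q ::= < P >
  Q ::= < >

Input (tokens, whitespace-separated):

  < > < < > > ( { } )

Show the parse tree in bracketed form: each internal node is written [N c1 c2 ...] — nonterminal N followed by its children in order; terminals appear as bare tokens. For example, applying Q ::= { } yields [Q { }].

P
Q P
< > P
< > Q P
< > < P > P
< > < Q > P
< > < < > > P
< > < < > > Q
< > < < > > ( P )
< > < < > > ( Q )
< > < < > > ( { } )

[P [Q < >] [P [Q < [P [Q < >]] >] [P [Q ( [P [Q { }]] )]]]]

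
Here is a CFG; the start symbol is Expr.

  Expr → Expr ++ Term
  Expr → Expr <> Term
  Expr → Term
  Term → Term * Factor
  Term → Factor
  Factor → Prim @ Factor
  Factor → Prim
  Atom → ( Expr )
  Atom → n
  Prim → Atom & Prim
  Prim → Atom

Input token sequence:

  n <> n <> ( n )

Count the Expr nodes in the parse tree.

4

[Expr [Expr [Expr [Term [Factor [Prim [Atom n]]]]] <> [Term [Factor [Prim [Atom n]]]]] <> [Term [Factor [Prim [Atom ( [Expr [Term [Factor [Prim [Atom n]]]]] )]]]]]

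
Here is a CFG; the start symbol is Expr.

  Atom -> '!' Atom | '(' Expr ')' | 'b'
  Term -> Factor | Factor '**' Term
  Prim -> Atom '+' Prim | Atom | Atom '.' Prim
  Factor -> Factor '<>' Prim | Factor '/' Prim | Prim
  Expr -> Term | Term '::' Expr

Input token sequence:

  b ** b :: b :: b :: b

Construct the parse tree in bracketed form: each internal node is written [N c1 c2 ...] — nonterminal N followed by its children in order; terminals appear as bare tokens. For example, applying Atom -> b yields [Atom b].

[Expr [Term [Factor [Prim [Atom b]]] ** [Term [Factor [Prim [Atom b]]]]] :: [Expr [Term [Factor [Prim [Atom b]]]] :: [Expr [Term [Factor [Prim [Atom b]]]] :: [Expr [Term [Factor [Prim [Atom b]]]]]]]]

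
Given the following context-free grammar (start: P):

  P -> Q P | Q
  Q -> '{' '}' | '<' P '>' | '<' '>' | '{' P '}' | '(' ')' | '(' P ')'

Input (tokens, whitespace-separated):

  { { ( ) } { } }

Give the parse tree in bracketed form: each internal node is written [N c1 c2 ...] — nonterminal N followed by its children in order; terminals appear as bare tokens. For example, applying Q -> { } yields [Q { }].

P
Q
{ P }
{ Q P }
{ { P } P }
{ { Q } P }
{ { ( ) } P }
{ { ( ) } Q }
{ { ( ) } { } }

[P [Q { [P [Q { [P [Q ( )]] }] [P [Q { }]]] }]]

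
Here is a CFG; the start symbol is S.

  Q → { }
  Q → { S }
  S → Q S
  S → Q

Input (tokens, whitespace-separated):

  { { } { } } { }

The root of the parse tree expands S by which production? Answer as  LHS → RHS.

[S [Q { [S [Q { }] [S [Q { }]]] }] [S [Q { }]]]

S → Q S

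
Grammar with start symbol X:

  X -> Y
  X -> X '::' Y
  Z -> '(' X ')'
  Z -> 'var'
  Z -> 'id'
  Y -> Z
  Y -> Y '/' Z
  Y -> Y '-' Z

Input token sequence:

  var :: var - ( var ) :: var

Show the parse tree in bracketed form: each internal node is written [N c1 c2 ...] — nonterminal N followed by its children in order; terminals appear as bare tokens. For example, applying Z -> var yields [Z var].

[X [X [X [Y [Z var]]] :: [Y [Y [Z var]] - [Z ( [X [Y [Z var]]] )]]] :: [Y [Z var]]]

X
X :: Y
X :: Y :: Y
Y :: Y :: Y
Z :: Y :: Y
var :: Y :: Y
var :: Y - Z :: Y
var :: Z - Z :: Y
var :: var - Z :: Y
var :: var - ( X ) :: Y
var :: var - ( Y ) :: Y
var :: var - ( Z ) :: Y
var :: var - ( var ) :: Y
var :: var - ( var ) :: Z
var :: var - ( var ) :: var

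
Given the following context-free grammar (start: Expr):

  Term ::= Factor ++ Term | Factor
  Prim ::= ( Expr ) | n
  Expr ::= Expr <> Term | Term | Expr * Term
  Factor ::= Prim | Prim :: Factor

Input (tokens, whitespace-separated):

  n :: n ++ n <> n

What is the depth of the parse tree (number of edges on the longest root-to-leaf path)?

[Expr [Expr [Term [Factor [Prim n] :: [Factor [Prim n]]] ++ [Term [Factor [Prim n]]]]] <> [Term [Factor [Prim n]]]]

6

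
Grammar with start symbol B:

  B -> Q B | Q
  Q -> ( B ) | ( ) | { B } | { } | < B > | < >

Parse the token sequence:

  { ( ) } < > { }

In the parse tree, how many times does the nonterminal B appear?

[B [Q { [B [Q ( )]] }] [B [Q < >] [B [Q { }]]]]

4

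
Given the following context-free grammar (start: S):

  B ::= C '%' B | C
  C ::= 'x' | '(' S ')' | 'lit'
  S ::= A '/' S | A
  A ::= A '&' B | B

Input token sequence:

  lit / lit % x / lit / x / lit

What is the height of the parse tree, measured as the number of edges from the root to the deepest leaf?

[S [A [B [C lit]]] / [S [A [B [C lit] % [B [C x]]]] / [S [A [B [C lit]]] / [S [A [B [C x]]] / [S [A [B [C lit]]]]]]]]

8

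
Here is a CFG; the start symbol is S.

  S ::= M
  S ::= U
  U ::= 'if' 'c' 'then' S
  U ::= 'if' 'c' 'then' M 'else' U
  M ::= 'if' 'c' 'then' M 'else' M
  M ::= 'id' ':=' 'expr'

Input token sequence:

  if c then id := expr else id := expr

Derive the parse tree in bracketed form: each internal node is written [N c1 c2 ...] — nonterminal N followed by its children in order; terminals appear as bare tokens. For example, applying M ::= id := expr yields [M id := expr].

[S [M if c then [M id := expr] else [M id := expr]]]

S
M
if c then M else M
if c then id := expr else M
if c then id := expr else id := expr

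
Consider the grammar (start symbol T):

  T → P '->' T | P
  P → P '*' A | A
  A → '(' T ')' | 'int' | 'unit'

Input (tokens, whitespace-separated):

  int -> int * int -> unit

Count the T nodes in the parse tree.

[T [P [A int]] -> [T [P [P [A int]] * [A int]] -> [T [P [A unit]]]]]

3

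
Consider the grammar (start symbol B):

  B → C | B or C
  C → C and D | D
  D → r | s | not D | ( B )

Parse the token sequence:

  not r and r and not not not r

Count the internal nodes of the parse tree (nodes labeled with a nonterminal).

11

[B [C [C [C [D not [D r]]] and [D r]] and [D not [D not [D not [D r]]]]]]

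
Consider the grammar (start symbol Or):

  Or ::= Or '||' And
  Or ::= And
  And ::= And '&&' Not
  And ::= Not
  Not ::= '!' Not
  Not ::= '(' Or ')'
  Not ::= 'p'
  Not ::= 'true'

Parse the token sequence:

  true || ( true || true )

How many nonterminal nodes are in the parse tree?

[Or [Or [And [Not true]]] || [And [Not ( [Or [Or [And [Not true]]] || [And [Not true]]] )]]]

12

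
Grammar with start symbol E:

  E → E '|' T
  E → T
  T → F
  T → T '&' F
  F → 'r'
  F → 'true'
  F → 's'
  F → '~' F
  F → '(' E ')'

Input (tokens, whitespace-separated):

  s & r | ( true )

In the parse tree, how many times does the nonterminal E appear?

3

[E [E [T [T [F s]] & [F r]]] | [T [F ( [E [T [F true]]] )]]]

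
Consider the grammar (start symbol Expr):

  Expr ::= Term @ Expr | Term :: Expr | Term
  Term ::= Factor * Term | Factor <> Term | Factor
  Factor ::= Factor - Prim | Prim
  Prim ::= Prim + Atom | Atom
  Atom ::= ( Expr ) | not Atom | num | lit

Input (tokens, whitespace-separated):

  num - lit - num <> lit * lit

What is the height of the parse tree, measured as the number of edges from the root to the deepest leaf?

[Expr [Term [Factor [Factor [Factor [Prim [Atom num]]] - [Prim [Atom lit]]] - [Prim [Atom num]]] <> [Term [Factor [Prim [Atom lit]]] * [Term [Factor [Prim [Atom lit]]]]]]]

7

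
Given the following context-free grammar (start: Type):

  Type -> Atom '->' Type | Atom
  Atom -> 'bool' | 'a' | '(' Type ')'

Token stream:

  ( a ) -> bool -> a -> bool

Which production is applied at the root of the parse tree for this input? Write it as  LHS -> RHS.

[Type [Atom ( [Type [Atom a]] )] -> [Type [Atom bool] -> [Type [Atom a] -> [Type [Atom bool]]]]]

Type -> Atom '->' Type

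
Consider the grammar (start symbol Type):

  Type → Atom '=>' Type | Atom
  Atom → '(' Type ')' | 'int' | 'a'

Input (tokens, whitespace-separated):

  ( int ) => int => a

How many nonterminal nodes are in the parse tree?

8

[Type [Atom ( [Type [Atom int]] )] => [Type [Atom int] => [Type [Atom a]]]]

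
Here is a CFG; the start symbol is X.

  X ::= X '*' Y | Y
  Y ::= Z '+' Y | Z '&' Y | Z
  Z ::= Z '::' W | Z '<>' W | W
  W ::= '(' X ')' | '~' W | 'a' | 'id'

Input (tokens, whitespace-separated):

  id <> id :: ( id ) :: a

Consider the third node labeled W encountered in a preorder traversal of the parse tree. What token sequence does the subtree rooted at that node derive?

( id )

[X [Y [Z [Z [Z [Z [W id]] <> [W id]] :: [W ( [X [Y [Z [W id]]]] )]] :: [W a]]]]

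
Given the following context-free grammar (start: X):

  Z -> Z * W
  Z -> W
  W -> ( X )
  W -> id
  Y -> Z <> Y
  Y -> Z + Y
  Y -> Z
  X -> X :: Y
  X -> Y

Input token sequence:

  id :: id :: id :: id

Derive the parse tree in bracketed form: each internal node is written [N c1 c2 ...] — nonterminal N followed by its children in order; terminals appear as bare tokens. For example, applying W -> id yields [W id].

X
X :: Y
X :: Y :: Y
X :: Y :: Y :: Y
Y :: Y :: Y :: Y
Z :: Y :: Y :: Y
W :: Y :: Y :: Y
id :: Y :: Y :: Y
id :: Z :: Y :: Y
id :: W :: Y :: Y
id :: id :: Y :: Y
id :: id :: Z :: Y
id :: id :: W :: Y
id :: id :: id :: Y
id :: id :: id :: Z
id :: id :: id :: W
id :: id :: id :: id

[X [X [X [X [Y [Z [W id]]]] :: [Y [Z [W id]]]] :: [Y [Z [W id]]]] :: [Y [Z [W id]]]]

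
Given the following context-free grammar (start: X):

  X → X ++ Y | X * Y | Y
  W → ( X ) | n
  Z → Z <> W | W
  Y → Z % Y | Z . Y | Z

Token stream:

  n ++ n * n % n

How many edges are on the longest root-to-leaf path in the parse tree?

6

[X [X [X [Y [Z [W n]]]] ++ [Y [Z [W n]]]] * [Y [Z [W n]] % [Y [Z [W n]]]]]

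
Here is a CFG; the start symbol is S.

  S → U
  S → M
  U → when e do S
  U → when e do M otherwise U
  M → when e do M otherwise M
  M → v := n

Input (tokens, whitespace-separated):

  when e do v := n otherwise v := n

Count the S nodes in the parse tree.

[S [M when e do [M v := n] otherwise [M v := n]]]

1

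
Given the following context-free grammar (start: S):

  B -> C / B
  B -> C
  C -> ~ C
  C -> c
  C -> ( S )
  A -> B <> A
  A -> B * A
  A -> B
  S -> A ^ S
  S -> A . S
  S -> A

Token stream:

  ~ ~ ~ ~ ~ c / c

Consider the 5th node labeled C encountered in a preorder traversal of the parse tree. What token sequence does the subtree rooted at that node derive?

~ c

[S [A [B [C ~ [C ~ [C ~ [C ~ [C ~ [C c]]]]]] / [B [C c]]]]]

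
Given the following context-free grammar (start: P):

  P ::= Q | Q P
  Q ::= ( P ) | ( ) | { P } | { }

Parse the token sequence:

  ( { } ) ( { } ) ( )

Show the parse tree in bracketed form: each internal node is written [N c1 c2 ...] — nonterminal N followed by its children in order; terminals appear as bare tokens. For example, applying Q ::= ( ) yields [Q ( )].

[P [Q ( [P [Q { }]] )] [P [Q ( [P [Q { }]] )] [P [Q ( )]]]]

P
Q P
( P ) P
( Q ) P
( { } ) P
( { } ) Q P
( { } ) ( P ) P
( { } ) ( Q ) P
( { } ) ( { } ) P
( { } ) ( { } ) Q
( { } ) ( { } ) ( )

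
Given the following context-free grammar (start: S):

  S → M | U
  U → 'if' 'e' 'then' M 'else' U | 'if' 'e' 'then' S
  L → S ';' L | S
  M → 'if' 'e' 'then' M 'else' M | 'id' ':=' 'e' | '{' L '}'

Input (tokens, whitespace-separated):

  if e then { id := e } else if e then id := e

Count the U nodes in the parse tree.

[S [U if e then [M { [L [S [M id := e]]] }] else [U if e then [S [M id := e]]]]]

2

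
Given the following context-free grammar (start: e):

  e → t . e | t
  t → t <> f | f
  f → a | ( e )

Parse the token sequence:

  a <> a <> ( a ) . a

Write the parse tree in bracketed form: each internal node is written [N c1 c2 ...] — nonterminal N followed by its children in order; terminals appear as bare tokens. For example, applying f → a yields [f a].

e
t . e
t <> f . e
t <> f <> f . e
f <> f <> f . e
a <> f <> f . e
a <> a <> f . e
a <> a <> ( e ) . e
a <> a <> ( t ) . e
a <> a <> ( f ) . e
a <> a <> ( a ) . e
a <> a <> ( a ) . t
a <> a <> ( a ) . f
a <> a <> ( a ) . a

[e [t [t [t [f a]] <> [f a]] <> [f ( [e [t [f a]]] )]] . [e [t [f a]]]]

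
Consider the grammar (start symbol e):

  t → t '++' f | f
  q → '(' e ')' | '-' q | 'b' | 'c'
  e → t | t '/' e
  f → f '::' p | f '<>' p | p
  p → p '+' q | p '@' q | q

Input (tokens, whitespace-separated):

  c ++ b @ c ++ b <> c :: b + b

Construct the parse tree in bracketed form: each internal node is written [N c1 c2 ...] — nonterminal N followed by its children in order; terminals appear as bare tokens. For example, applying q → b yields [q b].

[e [t [t [t [f [p [q c]]]] ++ [f [p [p [q b]] @ [q c]]]] ++ [f [f [f [p [q b]]] <> [p [q c]]] :: [p [p [q b]] + [q b]]]]]

e
t
t ++ f
t ++ f ++ f
f ++ f ++ f
p ++ f ++ f
q ++ f ++ f
c ++ f ++ f
c ++ p ++ f
c ++ p @ q ++ f
c ++ q @ q ++ f
c ++ b @ q ++ f
c ++ b @ c ++ f
c ++ b @ c ++ f :: p
c ++ b @ c ++ f <> p :: p
c ++ b @ c ++ p <> p :: p
c ++ b @ c ++ q <> p :: p
c ++ b @ c ++ b <> p :: p
c ++ b @ c ++ b <> q :: p
c ++ b @ c ++ b <> c :: p
c ++ b @ c ++ b <> c :: p + q
c ++ b @ c ++ b <> c :: q + q
c ++ b @ c ++ b <> c :: b + q
c ++ b @ c ++ b <> c :: b + b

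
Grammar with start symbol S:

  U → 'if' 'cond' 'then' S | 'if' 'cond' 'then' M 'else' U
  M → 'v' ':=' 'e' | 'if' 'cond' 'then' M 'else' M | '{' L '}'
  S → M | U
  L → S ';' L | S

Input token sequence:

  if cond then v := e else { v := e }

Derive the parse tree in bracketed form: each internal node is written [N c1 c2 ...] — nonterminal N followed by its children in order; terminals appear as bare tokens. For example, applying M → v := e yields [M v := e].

[S [M if cond then [M v := e] else [M { [L [S [M v := e]]] }]]]

S
M
if cond then M else M
if cond then v := e else M
if cond then v := e else { L }
if cond then v := e else { S }
if cond then v := e else { M }
if cond then v := e else { v := e }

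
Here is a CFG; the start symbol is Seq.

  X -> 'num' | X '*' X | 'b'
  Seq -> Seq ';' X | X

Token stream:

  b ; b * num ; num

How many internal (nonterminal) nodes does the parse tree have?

8

[Seq [Seq [Seq [X b]] ; [X [X b] * [X num]]] ; [X num]]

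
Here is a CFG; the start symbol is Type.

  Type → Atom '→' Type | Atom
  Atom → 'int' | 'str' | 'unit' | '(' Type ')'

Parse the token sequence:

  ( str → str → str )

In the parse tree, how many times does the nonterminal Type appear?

[Type [Atom ( [Type [Atom str] → [Type [Atom str] → [Type [Atom str]]]] )]]

4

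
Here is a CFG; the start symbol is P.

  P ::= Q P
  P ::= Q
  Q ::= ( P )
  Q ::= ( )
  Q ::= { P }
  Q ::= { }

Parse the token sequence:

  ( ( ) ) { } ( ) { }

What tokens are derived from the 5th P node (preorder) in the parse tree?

{ }

[P [Q ( [P [Q ( )]] )] [P [Q { }] [P [Q ( )] [P [Q { }]]]]]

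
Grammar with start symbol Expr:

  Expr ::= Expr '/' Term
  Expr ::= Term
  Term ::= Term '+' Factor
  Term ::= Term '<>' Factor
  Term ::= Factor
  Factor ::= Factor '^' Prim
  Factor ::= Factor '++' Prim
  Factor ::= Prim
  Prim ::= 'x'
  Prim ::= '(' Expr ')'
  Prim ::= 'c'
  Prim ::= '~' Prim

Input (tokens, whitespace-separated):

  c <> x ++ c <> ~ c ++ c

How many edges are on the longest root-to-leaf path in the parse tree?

6

[Expr [Term [Term [Term [Factor [Prim c]]] <> [Factor [Factor [Prim x]] ++ [Prim c]]] <> [Factor [Factor [Prim ~ [Prim c]]] ++ [Prim c]]]]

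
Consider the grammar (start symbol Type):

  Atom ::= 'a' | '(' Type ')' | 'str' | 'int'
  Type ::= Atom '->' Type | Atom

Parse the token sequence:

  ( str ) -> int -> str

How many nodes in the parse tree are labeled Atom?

4

[Type [Atom ( [Type [Atom str]] )] -> [Type [Atom int] -> [Type [Atom str]]]]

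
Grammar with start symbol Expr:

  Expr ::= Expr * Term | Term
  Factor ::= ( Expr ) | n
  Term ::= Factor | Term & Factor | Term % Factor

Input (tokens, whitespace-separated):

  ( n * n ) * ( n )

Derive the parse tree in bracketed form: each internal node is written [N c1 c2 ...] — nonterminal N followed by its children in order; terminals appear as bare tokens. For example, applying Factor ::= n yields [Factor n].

[Expr [Expr [Term [Factor ( [Expr [Expr [Term [Factor n]]] * [Term [Factor n]]] )]]] * [Term [Factor ( [Expr [Term [Factor n]]] )]]]

Expr
Expr * Term
Term * Term
Factor * Term
( Expr ) * Term
( Expr * Term ) * Term
( Term * Term ) * Term
( Factor * Term ) * Term
( n * Term ) * Term
( n * Factor ) * Term
( n * n ) * Term
( n * n ) * Factor
( n * n ) * ( Expr )
( n * n ) * ( Term )
( n * n ) * ( Factor )
( n * n ) * ( n )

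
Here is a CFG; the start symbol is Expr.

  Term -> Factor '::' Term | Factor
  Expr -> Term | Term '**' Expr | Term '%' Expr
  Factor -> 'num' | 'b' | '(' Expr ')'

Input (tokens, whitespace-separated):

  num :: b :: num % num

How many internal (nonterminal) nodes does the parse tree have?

10

[Expr [Term [Factor num] :: [Term [Factor b] :: [Term [Factor num]]]] % [Expr [Term [Factor num]]]]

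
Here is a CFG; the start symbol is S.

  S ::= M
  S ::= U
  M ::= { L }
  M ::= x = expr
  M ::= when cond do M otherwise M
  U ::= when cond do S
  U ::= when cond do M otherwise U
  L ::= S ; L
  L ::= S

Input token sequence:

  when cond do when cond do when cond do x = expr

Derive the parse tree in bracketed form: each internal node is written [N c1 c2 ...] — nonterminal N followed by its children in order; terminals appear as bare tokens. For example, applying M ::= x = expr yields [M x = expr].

[S [U when cond do [S [U when cond do [S [U when cond do [S [M x = expr]]]]]]]]

S
U
when cond do S
when cond do U
when cond do when cond do S
when cond do when cond do U
when cond do when cond do when cond do S
when cond do when cond do when cond do M
when cond do when cond do when cond do x = expr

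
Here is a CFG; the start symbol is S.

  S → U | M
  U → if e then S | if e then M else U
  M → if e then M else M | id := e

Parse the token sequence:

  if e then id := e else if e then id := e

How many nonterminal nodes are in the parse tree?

6

[S [U if e then [M id := e] else [U if e then [S [M id := e]]]]]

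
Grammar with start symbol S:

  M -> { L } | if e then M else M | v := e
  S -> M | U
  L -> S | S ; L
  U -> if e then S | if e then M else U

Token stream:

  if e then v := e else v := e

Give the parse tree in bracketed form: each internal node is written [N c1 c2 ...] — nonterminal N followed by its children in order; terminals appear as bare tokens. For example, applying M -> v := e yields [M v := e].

S
M
if e then M else M
if e then v := e else M
if e then v := e else v := e

[S [M if e then [M v := e] else [M v := e]]]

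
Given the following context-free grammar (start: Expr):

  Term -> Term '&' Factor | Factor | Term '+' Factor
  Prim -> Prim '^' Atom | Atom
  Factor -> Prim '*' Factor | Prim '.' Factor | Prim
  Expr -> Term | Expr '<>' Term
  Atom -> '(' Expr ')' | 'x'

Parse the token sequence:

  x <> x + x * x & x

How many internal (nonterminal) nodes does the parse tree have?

[Expr [Expr [Term [Factor [Prim [Atom x]]]]] <> [Term [Term [Term [Factor [Prim [Atom x]]]] + [Factor [Prim [Atom x]] * [Factor [Prim [Atom x]]]]] & [Factor [Prim [Atom x]]]]]

21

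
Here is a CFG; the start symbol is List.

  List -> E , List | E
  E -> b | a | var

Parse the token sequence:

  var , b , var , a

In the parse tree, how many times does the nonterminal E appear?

4

[List [E var] , [List [E b] , [List [E var] , [List [E a]]]]]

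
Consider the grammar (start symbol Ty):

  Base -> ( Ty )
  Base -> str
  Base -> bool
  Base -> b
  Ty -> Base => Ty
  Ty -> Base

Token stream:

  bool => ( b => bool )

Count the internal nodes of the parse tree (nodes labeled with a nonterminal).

8

[Ty [Base bool] => [Ty [Base ( [Ty [Base b] => [Ty [Base bool]]] )]]]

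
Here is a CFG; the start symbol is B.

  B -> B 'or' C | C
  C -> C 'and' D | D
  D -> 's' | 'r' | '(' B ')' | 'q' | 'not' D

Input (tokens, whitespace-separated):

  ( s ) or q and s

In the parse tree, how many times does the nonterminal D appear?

4

[B [B [C [D ( [B [C [D s]]] )]]] or [C [C [D q]] and [D s]]]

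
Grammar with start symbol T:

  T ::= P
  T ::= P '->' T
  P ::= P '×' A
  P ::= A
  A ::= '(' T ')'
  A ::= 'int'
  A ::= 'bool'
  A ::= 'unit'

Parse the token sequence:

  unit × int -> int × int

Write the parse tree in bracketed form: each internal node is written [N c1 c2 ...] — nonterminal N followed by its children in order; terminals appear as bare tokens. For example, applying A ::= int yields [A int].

[T [P [P [A unit]] × [A int]] -> [T [P [P [A int]] × [A int]]]]

T
P -> T
P × A -> T
A × A -> T
unit × A -> T
unit × int -> T
unit × int -> P
unit × int -> P × A
unit × int -> A × A
unit × int -> int × A
unit × int -> int × int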